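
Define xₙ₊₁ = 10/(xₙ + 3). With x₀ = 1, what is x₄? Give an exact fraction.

x₁ = 10/(1 + 3) = 5/2.
x₂ = 10/(5/2 + 3) = 20/11.
x₃ = 10/(20/11 + 3) = 110/53.
x₄ = 10/(110/53 + 3) = 530/269.

530/269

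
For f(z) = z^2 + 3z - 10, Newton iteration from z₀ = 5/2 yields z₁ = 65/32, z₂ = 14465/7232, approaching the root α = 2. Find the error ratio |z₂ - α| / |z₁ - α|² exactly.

z₁ - α = 65/32 - 2 = 1/32, so |z₁ - α| = 1/32.
z₂ - α = 14465/7232 - 2 = 1/7232, so |z₂ - α| = 1/7232.
|z₁ - α|² = 1/1024.
Ratio = (1/7232) / (1/1024) = 16/113.

16/113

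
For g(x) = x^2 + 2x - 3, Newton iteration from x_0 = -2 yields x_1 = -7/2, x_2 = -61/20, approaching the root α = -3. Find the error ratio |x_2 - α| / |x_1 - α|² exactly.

1/5

x_1 - α = -7/2 - (-3) = -7/2 + 3 = -1/2, so |x_1 - α| = 1/2.
x_2 - α = -61/20 - (-3) = -61/20 + 3 = -1/20, so |x_2 - α| = 1/20.
|x_1 - α|² = 1/4.
Ratio = (1/20) / (1/4) = 1/5.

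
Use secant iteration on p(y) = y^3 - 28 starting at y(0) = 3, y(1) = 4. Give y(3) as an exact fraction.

p(3) = -1, p(4) = 36. y(2) = 4 - 36·(4 - 3)/(36 - (-1)) = 112/37.
p(4) = 36, p(112/37) = -13356/50653. y(3) = (112/37) - (-13356/50653)·((112/37) - 4)/((-13356/50653) - 36) = 12901/4252.

12901/4252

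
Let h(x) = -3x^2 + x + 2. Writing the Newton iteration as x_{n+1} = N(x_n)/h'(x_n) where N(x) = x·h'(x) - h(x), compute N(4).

h'(x) = -6x + 1.
N(x) = x·h'(x) - h(x) = x·(-6x + 1) - (-3x^2 + x + 2) = -3x^2 - 2.
N(4) = -50.

-50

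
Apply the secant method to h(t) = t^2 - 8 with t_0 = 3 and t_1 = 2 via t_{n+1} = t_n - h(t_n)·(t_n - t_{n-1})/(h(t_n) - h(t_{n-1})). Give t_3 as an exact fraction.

17/6

h(3) = 1, h(2) = -4. t_2 = 2 - (-4)·(2 - 3)/((-4) - 1) = 14/5.
h(2) = -4, h(14/5) = -4/25. t_3 = (14/5) - (-4/25)·((14/5) - 2)/((-4/25) - (-4)) = 17/6.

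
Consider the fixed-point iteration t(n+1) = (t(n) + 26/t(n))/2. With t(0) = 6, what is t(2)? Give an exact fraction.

t(1) = (6 + 26/6)/2 = 31/6.
t(2) = (31/6 + 26/(31/6))/2 = 1897/372.

1897/372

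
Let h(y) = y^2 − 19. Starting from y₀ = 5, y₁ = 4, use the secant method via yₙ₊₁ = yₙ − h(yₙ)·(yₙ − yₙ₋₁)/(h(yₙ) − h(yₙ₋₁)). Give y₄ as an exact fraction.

h(5) = 6, h(4) = −3. y₂ = 4 − (−3)·(4 − 5)/((−3) − 6) = 13/3.
h(4) = −3, h(13/3) = −2/9. y₃ = (13/3) − (−2/9)·((13/3) − 4)/((−2/9) − (−3)) = 109/25.
h(13/3) = −2/9, h(109/25) = 6/625. y₄ = (109/25) − (6/625)·((109/25) − (13/3))/((6/625) − (−2/9)) = 1421/326.

1421/326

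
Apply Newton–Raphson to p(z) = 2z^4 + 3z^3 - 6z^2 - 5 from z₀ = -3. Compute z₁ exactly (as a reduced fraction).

p'(z) = 8z^3 + 9z^2 - 12z.
p(-3) = 22, p'(-3) = -99, so z₁ = (-3) - 22/(-99) = -25/9.

-25/9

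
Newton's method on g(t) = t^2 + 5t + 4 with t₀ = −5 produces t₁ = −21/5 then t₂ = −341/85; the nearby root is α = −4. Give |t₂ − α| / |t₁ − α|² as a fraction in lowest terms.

5/17

t₁ − α = −21/5 − (−4) = −21/5 + 4 = −1/5, so |t₁ − α| = 1/5.
t₂ − α = −341/85 − (−4) = −341/85 + 4 = −1/85, so |t₂ − α| = 1/85.
|t₁ − α|² = 1/25.
Ratio = (1/85) / (1/25) = 5/17.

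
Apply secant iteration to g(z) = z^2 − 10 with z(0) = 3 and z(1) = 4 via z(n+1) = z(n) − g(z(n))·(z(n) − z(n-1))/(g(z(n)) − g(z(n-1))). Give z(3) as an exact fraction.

79/25

g(3) = −1, g(4) = 6. z(2) = 4 − 6·(4 − 3)/(6 − (−1)) = 22/7.
g(4) = 6, g(22/7) = −6/49. z(3) = (22/7) − (−6/49)·((22/7) − 4)/((−6/49) − 6) = 79/25.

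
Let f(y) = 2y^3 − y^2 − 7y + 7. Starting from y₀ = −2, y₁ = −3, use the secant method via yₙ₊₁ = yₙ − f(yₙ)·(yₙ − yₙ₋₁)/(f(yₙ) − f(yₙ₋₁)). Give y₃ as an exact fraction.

−48117/23599

f(−2) = 1, f(−3) = −35. y₂ = (−3) − (−35)·((−3) − (−2))/((−35) − 1) = −73/36.
f(−3) = −35, f(−73/36) = 9485/23328. y₃ = (−73/36) − (9485/23328)·((−73/36) − (−3))/((9485/23328) − (−35)) = −48117/23599.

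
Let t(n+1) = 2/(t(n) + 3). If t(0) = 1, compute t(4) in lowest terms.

t(1) = 2/(1 + 3) = 1/2.
t(2) = 2/(1/2 + 3) = 4/7.
t(3) = 2/(4/7 + 3) = 14/25.
t(4) = 2/(14/25 + 3) = 50/89.

50/89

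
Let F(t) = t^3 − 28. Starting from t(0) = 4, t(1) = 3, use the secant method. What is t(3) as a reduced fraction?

F(4) = 36, F(3) = −1. t(2) = 3 − (−1)·(3 − 4)/((−1) − 36) = 112/37.
F(3) = −1, F(112/37) = −13356/50653. t(3) = (112/37) − (−13356/50653)·((112/37) − 3)/((−13356/50653) − (−1)) = 113260/37297.

113260/37297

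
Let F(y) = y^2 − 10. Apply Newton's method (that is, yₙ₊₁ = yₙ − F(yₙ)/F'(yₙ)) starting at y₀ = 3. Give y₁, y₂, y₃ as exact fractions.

y₁ = 19/6, y₂ = 721/228, y₃ = 1039681/328776

F'(y) = 2y.
F(3) = −1, F'(3) = 6, so y₁ = 3 − (−1)/6 = 19/6.
F(19/6) = 1/36, F'(19/6) = 19/3, so y₂ = (19/6) − (1/36)/(19/3) = 721/228.
F(721/228) = 1/51984, F'(721/228) = 721/114, so y₃ = (721/228) − (1/51984)/(721/114) = 1039681/328776.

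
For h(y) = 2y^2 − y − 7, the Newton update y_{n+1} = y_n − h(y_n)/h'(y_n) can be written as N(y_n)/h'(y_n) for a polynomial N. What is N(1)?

9

h'(y) = 4y − 1.
N(y) = y·h'(y) − h(y) = y·(4y − 1) − (2y^2 − y − 7) = 2y^2 + 7.
N(1) = 9.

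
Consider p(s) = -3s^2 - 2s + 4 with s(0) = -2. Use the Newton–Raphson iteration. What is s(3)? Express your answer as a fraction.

p'(s) = -6s - 2.
p(-2) = -4, p'(-2) = 10, so s(1) = (-2) - (-4)/10 = -8/5.
p(-8/5) = -12/25, p'(-8/5) = 38/5, so s(2) = (-8/5) - (-12/25)/(38/5) = -146/95.
p(-146/95) = -108/9025, p'(-146/95) = 686/95, so s(3) = (-146/95) - (-108/9025)/(686/95) = -50024/32585.

-50024/32585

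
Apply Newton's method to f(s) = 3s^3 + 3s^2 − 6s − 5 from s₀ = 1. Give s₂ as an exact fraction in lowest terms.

f'(s) = 9s^2 + 6s − 6.
f(1) = −5, f'(1) = 9, so s₁ = 1 − (−5)/9 = 14/9.
f(14/9) = 1025/243, f'(14/9) = 226/9, so s₂ = (14/9) − (1025/243)/(226/9) = 8467/6102.

8467/6102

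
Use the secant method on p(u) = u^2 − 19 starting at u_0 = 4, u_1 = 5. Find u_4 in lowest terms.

p(4) = −3, p(5) = 6. u_2 = 5 − 6·(5 − 4)/(6 − (−3)) = 13/3.
p(5) = 6, p(13/3) = −2/9. u_3 = (13/3) − (−2/9)·((13/3) − 5)/((−2/9) − 6) = 61/14.
p(13/3) = −2/9, p(61/14) = −3/196. u_4 = (61/14) − (−3/196)·((61/14) − (13/3))/((−3/196) − (−2/9)) = 1591/365.

1591/365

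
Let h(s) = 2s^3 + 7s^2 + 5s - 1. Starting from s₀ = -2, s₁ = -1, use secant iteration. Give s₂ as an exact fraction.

-3/2

h(-2) = 1, h(-1) = -1. s₂ = (-1) - (-1)·((-1) - (-2))/((-1) - 1) = -3/2.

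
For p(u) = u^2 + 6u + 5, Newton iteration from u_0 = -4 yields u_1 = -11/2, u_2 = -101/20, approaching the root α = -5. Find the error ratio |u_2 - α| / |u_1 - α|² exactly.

1/5

u_1 - α = -11/2 - (-5) = -11/2 + 5 = -1/2, so |u_1 - α| = 1/2.
u_2 - α = -101/20 - (-5) = -101/20 + 5 = -1/20, so |u_2 - α| = 1/20.
|u_1 - α|² = 1/4.
Ratio = (1/20) / (1/4) = 1/5.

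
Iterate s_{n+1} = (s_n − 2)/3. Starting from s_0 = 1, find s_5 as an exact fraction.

s_1 = (1 − 2)/3 = −1/3.
s_2 = ((−1/3) − 2)/3 = −7/9.
s_3 = ((−7/9) − 2)/3 = −25/27.
s_4 = ((−25/27) − 2)/3 = −79/81.
s_5 = ((−79/81) − 2)/3 = −241/243.

−241/243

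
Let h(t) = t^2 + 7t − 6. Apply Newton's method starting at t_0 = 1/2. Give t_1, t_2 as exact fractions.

h'(t) = 2t + 7.
h(1/2) = −9/4, h'(1/2) = 8, so t_1 = (1/2) − (−9/4)/8 = 25/32.
h(25/32) = 81/1024, h'(25/32) = 137/16, so t_2 = (25/32) − (81/1024)/(137/16) = 6769/8768.

t_1 = 25/32, t_2 = 6769/8768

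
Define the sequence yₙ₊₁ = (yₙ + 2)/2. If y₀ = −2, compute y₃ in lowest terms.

3/2

y₁ = ((−2) + 2)/2 = 0.
y₂ = (0 + 2)/2 = 1.
y₃ = (1 + 2)/2 = 3/2.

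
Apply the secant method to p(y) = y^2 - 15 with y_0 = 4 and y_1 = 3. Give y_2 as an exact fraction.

27/7

p(4) = 1, p(3) = -6. y_2 = 3 - (-6)·(3 - 4)/((-6) - 1) = 27/7.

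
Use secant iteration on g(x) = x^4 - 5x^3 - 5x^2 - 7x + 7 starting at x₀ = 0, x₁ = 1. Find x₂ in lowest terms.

7/16

g(0) = 7, g(1) = -9. x₂ = 1 - (-9)·(1 - 0)/((-9) - 7) = 7/16.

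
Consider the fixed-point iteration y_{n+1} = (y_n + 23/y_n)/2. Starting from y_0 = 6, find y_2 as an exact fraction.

y_1 = (6 + 23/6)/2 = 59/12.
y_2 = (59/12 + 23/(59/12))/2 = 6793/1416.

6793/1416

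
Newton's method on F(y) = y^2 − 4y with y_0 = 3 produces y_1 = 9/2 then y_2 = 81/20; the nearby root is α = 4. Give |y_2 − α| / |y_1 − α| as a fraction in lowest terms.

y_1 − α = 9/2 − 4 = 1/2, so |y_1 − α| = 1/2.
y_2 − α = 81/20 − 4 = 1/20, so |y_2 − α| = 1/20.
Ratio = (1/20) / (1/2) = 1/10.

1/10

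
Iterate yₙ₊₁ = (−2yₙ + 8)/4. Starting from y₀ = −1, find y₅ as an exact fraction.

y₁ = (−2·(−1) + 8)/4 = 5/2.
y₂ = (−2·(5/2) + 8)/4 = 3/4.
y₃ = (−2·(3/4) + 8)/4 = 13/8.
y₄ = (−2·(13/8) + 8)/4 = 19/16.
y₅ = (−2·(19/16) + 8)/4 = 45/32.

45/32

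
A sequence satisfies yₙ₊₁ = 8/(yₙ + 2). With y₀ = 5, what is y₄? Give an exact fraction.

100/47

y₁ = 8/(5 + 2) = 8/7.
y₂ = 8/(8/7 + 2) = 28/11.
y₃ = 8/(28/11 + 2) = 44/25.
y₄ = 8/(44/25 + 2) = 100/47.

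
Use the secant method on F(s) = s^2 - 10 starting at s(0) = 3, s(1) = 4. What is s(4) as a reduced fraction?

F(3) = -1, F(4) = 6. s(2) = 4 - 6·(4 - 3)/(6 - (-1)) = 22/7.
F(4) = 6, F(22/7) = -6/49. s(3) = (22/7) - (-6/49)·((22/7) - 4)/((-6/49) - 6) = 79/25.
F(22/7) = -6/49, F(79/25) = -9/625. s(4) = (79/25) - (-9/625)·((79/25) - (22/7))/((-9/625) - (-6/49)) = 3488/1103.

3488/1103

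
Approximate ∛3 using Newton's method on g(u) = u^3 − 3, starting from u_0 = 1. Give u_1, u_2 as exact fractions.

g'(u) = 3u^2.
g(1) = −2, g'(1) = 3, so u_1 = 1 − (−2)/3 = 5/3.
g(5/3) = 44/27, g'(5/3) = 25/3, so u_2 = (5/3) − (44/27)/(25/3) = 331/225.

u_1 = 5/3, u_2 = 331/225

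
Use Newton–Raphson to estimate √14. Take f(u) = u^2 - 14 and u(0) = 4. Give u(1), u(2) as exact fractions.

f'(u) = 2u.
f(4) = 2, f'(4) = 8, so u(1) = 4 - 2/8 = 15/4.
f(15/4) = 1/16, f'(15/4) = 15/2, so u(2) = (15/4) - (1/16)/(15/2) = 449/120.

u(1) = 15/4, u(2) = 449/120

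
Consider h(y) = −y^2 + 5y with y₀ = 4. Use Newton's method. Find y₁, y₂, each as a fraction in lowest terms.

y₁ = 16/3, y₂ = 256/51

h'(y) = −2y + 5.
h(4) = 4, h'(4) = −3, so y₁ = 4 − 4/(−3) = 16/3.
h(16/3) = −16/9, h'(16/3) = −17/3, so y₂ = (16/3) − (−16/9)/(−17/3) = 256/51.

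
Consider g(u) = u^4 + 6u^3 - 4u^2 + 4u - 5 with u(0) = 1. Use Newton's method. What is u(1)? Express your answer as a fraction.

8/9

g'(u) = 4u^3 + 18u^2 - 8u + 4.
g(1) = 2, g'(1) = 18, so u(1) = 1 - 2/18 = 8/9.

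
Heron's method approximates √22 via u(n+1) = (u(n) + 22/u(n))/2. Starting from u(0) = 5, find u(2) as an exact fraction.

u(1) = (5 + 22/5)/2 = 47/10.
u(2) = (47/10 + 22/(47/10))/2 = 4409/940.

4409/940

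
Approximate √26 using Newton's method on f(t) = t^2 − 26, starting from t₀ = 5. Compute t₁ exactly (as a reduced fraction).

f'(t) = 2t.
f(5) = −1, f'(5) = 10, so t₁ = 5 − (−1)/10 = 51/10.

51/10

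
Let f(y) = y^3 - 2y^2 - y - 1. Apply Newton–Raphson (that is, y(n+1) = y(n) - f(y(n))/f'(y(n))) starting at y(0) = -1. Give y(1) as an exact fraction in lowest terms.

f'(y) = 3y^2 - 4y - 1.
f(-1) = -3, f'(-1) = 6, so y(1) = (-1) - (-3)/6 = -1/2.

-1/2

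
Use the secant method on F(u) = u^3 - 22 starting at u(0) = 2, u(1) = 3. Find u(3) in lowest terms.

24946/8917

F(2) = -14, F(3) = 5. u(2) = 3 - 5·(3 - 2)/(5 - (-14)) = 52/19.
F(3) = 5, F(52/19) = -10290/6859. u(3) = (52/19) - (-10290/6859)·((52/19) - 3)/((-10290/6859) - 5) = 24946/8917.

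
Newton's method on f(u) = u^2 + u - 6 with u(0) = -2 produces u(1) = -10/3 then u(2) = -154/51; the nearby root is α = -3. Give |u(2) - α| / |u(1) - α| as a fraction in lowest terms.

1/17

u(1) - α = -10/3 - (-3) = -10/3 + 3 = -1/3, so |u(1) - α| = 1/3.
u(2) - α = -154/51 - (-3) = -154/51 + 3 = -1/51, so |u(2) - α| = 1/51.
Ratio = (1/51) / (1/3) = 1/17.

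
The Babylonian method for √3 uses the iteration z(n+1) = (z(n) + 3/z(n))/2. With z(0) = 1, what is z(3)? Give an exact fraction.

z(1) = (1 + 3/1)/2 = 2.
z(2) = (2 + 3/2)/2 = 7/4.
z(3) = (7/4 + 3/(7/4))/2 = 97/56.

97/56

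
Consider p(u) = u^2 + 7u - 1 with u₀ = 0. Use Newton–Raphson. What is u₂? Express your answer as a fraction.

p'(u) = 2u + 7.
p(0) = -1, p'(0) = 7, so u₁ = 0 - (-1)/7 = 1/7.
p(1/7) = 1/49, p'(1/7) = 51/7, so u₂ = (1/7) - (1/49)/(51/7) = 50/357.

50/357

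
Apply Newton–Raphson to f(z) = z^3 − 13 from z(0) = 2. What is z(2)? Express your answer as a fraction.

35621/15138

f'(z) = 3z^2.
f(2) = −5, f'(2) = 12, so z(1) = 2 − (−5)/12 = 29/12.
f(29/12) = 1925/1728, f'(29/12) = 841/48, so z(2) = (29/12) − (1925/1728)/(841/48) = 35621/15138.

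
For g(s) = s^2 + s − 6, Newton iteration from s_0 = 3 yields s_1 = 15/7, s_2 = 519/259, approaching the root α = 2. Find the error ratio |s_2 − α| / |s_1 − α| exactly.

1/37

s_1 − α = 15/7 − 2 = 1/7, so |s_1 − α| = 1/7.
s_2 − α = 519/259 − 2 = 1/259, so |s_2 − α| = 1/259.
Ratio = (1/259) / (1/7) = 1/37.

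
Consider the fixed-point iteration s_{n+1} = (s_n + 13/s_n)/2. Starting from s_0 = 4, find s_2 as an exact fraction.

1673/464

s_1 = (4 + 13/4)/2 = 29/8.
s_2 = (29/8 + 13/(29/8))/2 = 1673/464.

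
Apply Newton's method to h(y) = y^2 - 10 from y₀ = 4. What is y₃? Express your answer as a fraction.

216401/68432

h'(y) = 2y.
h(4) = 6, h'(4) = 8, so y₁ = 4 - 6/8 = 13/4.
h(13/4) = 9/16, h'(13/4) = 13/2, so y₂ = (13/4) - (9/16)/(13/2) = 329/104.
h(329/104) = 81/10816, h'(329/104) = 329/52, so y₃ = (329/104) - (81/10816)/(329/52) = 216401/68432.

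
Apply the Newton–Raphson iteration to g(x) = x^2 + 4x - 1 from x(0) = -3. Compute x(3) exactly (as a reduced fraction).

-89/21

g'(x) = 2x + 4.
g(-3) = -4, g'(-3) = -2, so x(1) = (-3) - (-4)/(-2) = -5.
g(-5) = 4, g'(-5) = -6, so x(2) = (-5) - 4/(-6) = -13/3.
g(-13/3) = 4/9, g'(-13/3) = -14/3, so x(3) = (-13/3) - (4/9)/(-14/3) = -89/21.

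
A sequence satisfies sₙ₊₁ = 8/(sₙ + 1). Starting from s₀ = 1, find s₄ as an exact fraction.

s₁ = 8/(1 + 1) = 4.
s₂ = 8/(4 + 1) = 8/5.
s₃ = 8/(8/5 + 1) = 40/13.
s₄ = 8/(40/13 + 1) = 104/53.

104/53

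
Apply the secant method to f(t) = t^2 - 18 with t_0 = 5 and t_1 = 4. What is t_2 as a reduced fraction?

38/9

f(5) = 7, f(4) = -2. t_2 = 4 - (-2)·(4 - 5)/((-2) - 7) = 38/9.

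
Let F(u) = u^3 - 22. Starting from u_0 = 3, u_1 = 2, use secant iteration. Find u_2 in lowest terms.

F(3) = 5, F(2) = -14. u_2 = 2 - (-14)·(2 - 3)/((-14) - 5) = 52/19.

52/19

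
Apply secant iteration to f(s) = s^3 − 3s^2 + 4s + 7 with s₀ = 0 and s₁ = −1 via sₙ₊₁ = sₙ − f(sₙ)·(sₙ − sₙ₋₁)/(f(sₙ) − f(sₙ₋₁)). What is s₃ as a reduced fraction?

−721/785

f(0) = 7, f(−1) = −1. s₂ = (−1) − (−1)·((−1) − 0)/((−1) − 7) = −7/8.
f(−1) = −1, f(−7/8) = 273/512. s₃ = (−7/8) − (273/512)·((−7/8) − (−1))/((273/512) − (−1)) = −721/785.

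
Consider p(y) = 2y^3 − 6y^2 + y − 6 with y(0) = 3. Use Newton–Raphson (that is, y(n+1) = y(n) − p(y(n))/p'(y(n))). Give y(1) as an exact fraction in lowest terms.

p'(y) = 6y^2 − 12y + 1.
p(3) = −3, p'(3) = 19, so y(1) = 3 − (−3)/19 = 60/19.

60/19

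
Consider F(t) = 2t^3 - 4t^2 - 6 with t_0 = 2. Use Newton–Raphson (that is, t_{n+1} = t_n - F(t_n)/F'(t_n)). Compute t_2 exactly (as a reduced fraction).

943/374

F'(t) = 6t^2 - 8t.
F(2) = -6, F'(2) = 8, so t_1 = 2 - (-6)/8 = 11/4.
F(11/4) = 171/32, F'(11/4) = 187/8, so t_2 = (11/4) - (171/32)/(187/8) = 943/374.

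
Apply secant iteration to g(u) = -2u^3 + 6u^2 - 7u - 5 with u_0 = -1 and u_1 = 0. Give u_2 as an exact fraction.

-1/3

g(-1) = 10, g(0) = -5. u_2 = 0 - (-5)·(0 - (-1))/((-5) - 10) = -1/3.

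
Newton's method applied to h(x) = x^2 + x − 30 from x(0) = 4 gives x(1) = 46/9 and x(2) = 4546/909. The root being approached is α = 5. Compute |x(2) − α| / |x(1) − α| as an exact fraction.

x(1) − α = 46/9 − 5 = 1/9, so |x(1) − α| = 1/9.
x(2) − α = 4546/909 − 5 = 1/909, so |x(2) − α| = 1/909.
Ratio = (1/909) / (1/9) = 1/101.

1/101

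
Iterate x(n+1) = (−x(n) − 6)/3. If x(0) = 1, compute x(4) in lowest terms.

x(1) = (−1 − 6)/3 = −7/3.
x(2) = (−(−7/3) − 6)/3 = −11/9.
x(3) = (−(−11/9) − 6)/3 = −43/27.
x(4) = (−(−43/27) − 6)/3 = −119/81.

−119/81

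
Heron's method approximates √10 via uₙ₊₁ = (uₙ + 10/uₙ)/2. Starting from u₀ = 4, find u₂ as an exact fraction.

329/104

u₁ = (4 + 10/4)/2 = 13/4.
u₂ = (13/4 + 10/(13/4))/2 = 329/104.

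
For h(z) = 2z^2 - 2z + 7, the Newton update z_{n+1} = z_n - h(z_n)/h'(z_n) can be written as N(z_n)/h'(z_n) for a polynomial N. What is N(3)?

11

h'(z) = 4z - 2.
N(z) = z·h'(z) - h(z) = z·(4z - 2) - (2z^2 - 2z + 7) = 2z^2 - 7.
N(3) = 11.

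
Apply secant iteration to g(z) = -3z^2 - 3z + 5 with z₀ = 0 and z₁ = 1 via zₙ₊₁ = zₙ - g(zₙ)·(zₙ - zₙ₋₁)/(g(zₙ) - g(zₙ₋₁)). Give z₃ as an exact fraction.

15/17

g(0) = 5, g(1) = -1. z₂ = 1 - (-1)·(1 - 0)/((-1) - 5) = 5/6.
g(1) = -1, g(5/6) = 5/12. z₃ = (5/6) - (5/12)·((5/6) - 1)/((5/12) - (-1)) = 15/17.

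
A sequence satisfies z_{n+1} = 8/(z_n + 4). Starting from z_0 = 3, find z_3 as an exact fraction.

z_1 = 8/(3 + 4) = 8/7.
z_2 = 8/(8/7 + 4) = 14/9.
z_3 = 8/(14/9 + 4) = 36/25.

36/25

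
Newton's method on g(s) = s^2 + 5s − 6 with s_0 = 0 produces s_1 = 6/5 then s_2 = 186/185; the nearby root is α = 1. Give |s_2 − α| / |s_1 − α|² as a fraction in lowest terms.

s_1 − α = 6/5 − 1 = 1/5, so |s_1 − α| = 1/5.
s_2 − α = 186/185 − 1 = 1/185, so |s_2 − α| = 1/185.
|s_1 − α|² = 1/25.
Ratio = (1/185) / (1/25) = 5/37.

5/37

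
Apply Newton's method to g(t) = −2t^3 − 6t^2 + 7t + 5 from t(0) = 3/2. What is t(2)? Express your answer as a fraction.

g'(t) = −6t^2 − 12t + 7.
g(3/2) = −19/4, g'(3/2) = −49/2, so t(1) = (3/2) − (−19/4)/(−49/2) = 64/49.
g(64/49) = −64619/117649, g'(64/49) = −45401/2401, so t(2) = (64/49) − (−64619/117649)/(−45401/2401) = 2841045/2224649.

2841045/2224649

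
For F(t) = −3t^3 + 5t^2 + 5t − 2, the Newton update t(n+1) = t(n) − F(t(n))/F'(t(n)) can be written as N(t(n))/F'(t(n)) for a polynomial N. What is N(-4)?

466

F'(t) = −9t^2 + 10t + 5.
N(t) = t·F'(t) − F(t) = t·(−9t^2 + 10t + 5) − (−3t^3 + 5t^2 + 5t − 2) = −6t^3 + 5t^2 + 2.
N(-4) = 466.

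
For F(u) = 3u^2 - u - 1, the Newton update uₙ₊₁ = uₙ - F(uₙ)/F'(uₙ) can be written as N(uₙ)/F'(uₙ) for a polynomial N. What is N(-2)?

13

F'(u) = 6u - 1.
N(u) = u·F'(u) - F(u) = u·(6u - 1) - (3u^2 - u - 1) = 3u^2 + 1.
N(-2) = 13.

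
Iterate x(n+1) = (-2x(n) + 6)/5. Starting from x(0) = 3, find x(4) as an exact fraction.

x(1) = (-2·3 + 6)/5 = 0.
x(2) = (-2·0 + 6)/5 = 6/5.
x(3) = (-2·(6/5) + 6)/5 = 18/25.
x(4) = (-2·(18/25) + 6)/5 = 114/125.

114/125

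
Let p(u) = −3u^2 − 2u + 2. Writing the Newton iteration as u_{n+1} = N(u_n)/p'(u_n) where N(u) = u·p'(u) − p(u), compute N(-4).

−50

p'(u) = −6u − 2.
N(u) = u·p'(u) − p(u) = u·(−6u − 2) − (−3u^2 − 2u + 2) = −3u^2 − 2.
N(-4) = −50.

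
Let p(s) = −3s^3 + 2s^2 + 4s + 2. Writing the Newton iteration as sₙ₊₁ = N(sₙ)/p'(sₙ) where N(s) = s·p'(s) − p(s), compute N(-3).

p'(s) = −9s^2 + 4s + 4.
N(s) = s·p'(s) − p(s) = s·(−9s^2 + 4s + 4) − (−3s^3 + 2s^2 + 4s + 2) = −6s^3 + 2s^2 − 2.
N(-3) = 178.

178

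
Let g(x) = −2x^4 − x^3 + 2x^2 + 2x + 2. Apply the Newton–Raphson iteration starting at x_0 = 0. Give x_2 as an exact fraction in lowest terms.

g'(x) = −8x^3 − 3x^2 + 4x + 2.
g(0) = 2, g'(0) = 2, so x_1 = 0 − 2/2 = −1.
g(−1) = 1, g'(−1) = 3, so x_2 = (−1) − 1/3 = −4/3.

−4/3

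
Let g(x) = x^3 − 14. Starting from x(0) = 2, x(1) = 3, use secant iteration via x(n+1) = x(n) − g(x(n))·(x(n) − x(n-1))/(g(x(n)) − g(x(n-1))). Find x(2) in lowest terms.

g(2) = −6, g(3) = 13. x(2) = 3 − 13·(3 − 2)/(13 − (−6)) = 44/19.

44/19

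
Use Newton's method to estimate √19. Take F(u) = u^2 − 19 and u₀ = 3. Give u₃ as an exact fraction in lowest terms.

F'(u) = 2u.
F(3) = −10, F'(3) = 6, so u₁ = 3 − (−10)/6 = 14/3.
F(14/3) = 25/9, F'(14/3) = 28/3, so u₂ = (14/3) − (25/9)/(28/3) = 367/84.
F(367/84) = 625/7056, F'(367/84) = 367/42, so u₃ = (367/84) − (625/7056)/(367/42) = 268753/61656.

268753/61656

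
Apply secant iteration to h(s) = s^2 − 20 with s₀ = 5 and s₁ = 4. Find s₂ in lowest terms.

h(5) = 5, h(4) = −4. s₂ = 4 − (−4)·(4 − 5)/((−4) − 5) = 40/9.

40/9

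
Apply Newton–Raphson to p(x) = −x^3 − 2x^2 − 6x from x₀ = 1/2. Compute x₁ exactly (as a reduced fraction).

3/35

p'(x) = −3x^2 − 4x − 6.
p(1/2) = −29/8, p'(1/2) = −35/4, so x₁ = (1/2) − (−29/8)/(−35/4) = 3/35.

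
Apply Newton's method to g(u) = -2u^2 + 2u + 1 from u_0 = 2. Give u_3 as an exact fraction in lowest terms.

153/112

g'(u) = -4u + 2.
g(2) = -3, g'(2) = -6, so u_1 = 2 - (-3)/(-6) = 3/2.
g(3/2) = -1/2, g'(3/2) = -4, so u_2 = (3/2) - (-1/2)/(-4) = 11/8.
g(11/8) = -1/32, g'(11/8) = -7/2, so u_3 = (11/8) - (-1/32)/(-7/2) = 153/112.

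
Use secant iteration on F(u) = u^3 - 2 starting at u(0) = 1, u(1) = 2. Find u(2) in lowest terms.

F(1) = -1, F(2) = 6. u(2) = 2 - 6·(2 - 1)/(6 - (-1)) = 8/7.

8/7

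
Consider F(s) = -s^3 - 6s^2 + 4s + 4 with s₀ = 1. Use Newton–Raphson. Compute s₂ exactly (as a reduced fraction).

F'(s) = -3s^2 - 12s + 4.
F(1) = 1, F'(1) = -11, so s₁ = 1 - 1/(-11) = 12/11.
F(12/11) = -100/1331, F'(12/11) = -1532/121, so s₂ = (12/11) - (-100/1331)/(-1532/121) = 4571/4213.

4571/4213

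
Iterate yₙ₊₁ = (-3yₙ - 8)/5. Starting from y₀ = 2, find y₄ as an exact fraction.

-382/625

y₁ = (-3·2 - 8)/5 = -14/5.
y₂ = (-3·(-14/5) - 8)/5 = 2/25.
y₃ = (-3·(2/25) - 8)/5 = -206/125.
y₄ = (-3·(-206/125) - 8)/5 = -382/625.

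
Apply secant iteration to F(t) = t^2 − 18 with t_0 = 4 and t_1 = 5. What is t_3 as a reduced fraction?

352/83

F(4) = −2, F(5) = 7. t_2 = 5 − 7·(5 − 4)/(7 − (−2)) = 38/9.
F(5) = 7, F(38/9) = −14/81. t_3 = (38/9) − (−14/81)·((38/9) − 5)/((−14/81) − 7) = 352/83.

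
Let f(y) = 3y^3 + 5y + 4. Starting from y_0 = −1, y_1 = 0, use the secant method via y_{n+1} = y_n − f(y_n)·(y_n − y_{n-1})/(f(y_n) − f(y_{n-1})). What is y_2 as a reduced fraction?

−1/2

f(−1) = −4, f(0) = 4. y_2 = 0 − 4·(0 − (−1))/(4 − (−4)) = −1/2.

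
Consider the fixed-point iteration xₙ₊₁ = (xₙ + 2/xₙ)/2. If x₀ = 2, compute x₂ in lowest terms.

x₁ = (2 + 2/2)/2 = 3/2.
x₂ = (3/2 + 2/(3/2))/2 = 17/12.

17/12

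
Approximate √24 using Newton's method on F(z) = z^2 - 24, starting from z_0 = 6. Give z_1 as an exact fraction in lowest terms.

F'(z) = 2z.
F(6) = 12, F'(6) = 12, so z_1 = 6 - 12/12 = 5.

5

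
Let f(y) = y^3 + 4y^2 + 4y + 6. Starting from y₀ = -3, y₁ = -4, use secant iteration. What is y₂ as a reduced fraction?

-42/13

f(-3) = 3, f(-4) = -10. y₂ = (-4) - (-10)·((-4) - (-3))/((-10) - 3) = -42/13.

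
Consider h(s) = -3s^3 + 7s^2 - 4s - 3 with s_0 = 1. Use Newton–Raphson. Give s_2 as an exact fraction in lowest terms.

269/92

h'(s) = -9s^2 + 14s - 4.
h(1) = -3, h'(1) = 1, so s_1 = 1 - (-3)/1 = 4.
h(4) = -99, h'(4) = -92, so s_2 = 4 - (-99)/(-92) = 269/92.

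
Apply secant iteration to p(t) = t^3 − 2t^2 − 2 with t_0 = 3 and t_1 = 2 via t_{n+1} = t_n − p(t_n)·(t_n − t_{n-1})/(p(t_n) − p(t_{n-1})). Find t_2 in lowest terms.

p(3) = 7, p(2) = −2. t_2 = 2 − (−2)·(2 − 3)/((−2) − 7) = 20/9.

20/9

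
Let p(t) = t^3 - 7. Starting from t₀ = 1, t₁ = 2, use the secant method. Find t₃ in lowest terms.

1045/547

p(1) = -6, p(2) = 1. t₂ = 2 - 1·(2 - 1)/(1 - (-6)) = 13/7.
p(2) = 1, p(13/7) = -204/343. t₃ = (13/7) - (-204/343)·((13/7) - 2)/((-204/343) - 1) = 1045/547.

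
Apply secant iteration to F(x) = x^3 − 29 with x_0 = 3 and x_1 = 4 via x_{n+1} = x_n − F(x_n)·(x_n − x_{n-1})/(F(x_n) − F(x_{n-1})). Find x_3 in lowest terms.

157673/51397

F(3) = −2, F(4) = 35. x_2 = 4 − 35·(4 − 3)/(35 − (−2)) = 113/37.
F(4) = 35, F(113/37) = −26040/50653. x_3 = (113/37) − (−26040/50653)·((113/37) − 4)/((−26040/50653) − 35) = 157673/51397.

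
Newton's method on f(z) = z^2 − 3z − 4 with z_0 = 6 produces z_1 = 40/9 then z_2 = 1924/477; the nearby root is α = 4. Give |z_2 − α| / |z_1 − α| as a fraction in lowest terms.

z_1 − α = 40/9 − 4 = 4/9, so |z_1 − α| = 4/9.
z_2 − α = 1924/477 − 4 = 16/477, so |z_2 − α| = 16/477.
Ratio = (16/477) / (4/9) = 4/53.

4/53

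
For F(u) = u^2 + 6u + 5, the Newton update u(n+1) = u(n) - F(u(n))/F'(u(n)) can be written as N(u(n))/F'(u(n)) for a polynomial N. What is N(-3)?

4

F'(u) = 2u + 6.
N(u) = u·F'(u) - F(u) = u·(2u + 6) - (u^2 + 6u + 5) = u^2 - 5.
N(-3) = 4.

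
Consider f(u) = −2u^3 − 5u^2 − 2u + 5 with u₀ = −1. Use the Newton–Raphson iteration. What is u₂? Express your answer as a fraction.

f'(u) = −6u^2 − 10u − 2.
f(−1) = 4, f'(−1) = 2, so u₁ = (−1) − 4/2 = −3.
f(−3) = 20, f'(−3) = −26, so u₂ = (−3) − 20/(−26) = −29/13.

−29/13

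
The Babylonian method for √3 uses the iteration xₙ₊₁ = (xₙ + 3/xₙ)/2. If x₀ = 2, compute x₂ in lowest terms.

97/56

x₁ = (2 + 3/2)/2 = 7/4.
x₂ = (7/4 + 3/(7/4))/2 = 97/56.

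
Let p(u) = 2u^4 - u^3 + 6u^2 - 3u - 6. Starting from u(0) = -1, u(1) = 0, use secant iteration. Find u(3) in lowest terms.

p(-1) = 6, p(0) = -6. u(2) = 0 - (-6)·(0 - (-1))/((-6) - 6) = -1/2.
p(0) = -6, p(-1/2) = -11/4. u(3) = (-1/2) - (-11/4)·((-1/2) - 0)/((-11/4) - (-6)) = -12/13.

-12/13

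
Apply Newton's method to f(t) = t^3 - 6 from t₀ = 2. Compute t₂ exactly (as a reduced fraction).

f'(t) = 3t^2.
f(2) = 2, f'(2) = 12, so t₁ = 2 - 2/12 = 11/6.
f(11/6) = 35/216, f'(11/6) = 121/12, so t₂ = (11/6) - (35/216)/(121/12) = 1979/1089.

1979/1089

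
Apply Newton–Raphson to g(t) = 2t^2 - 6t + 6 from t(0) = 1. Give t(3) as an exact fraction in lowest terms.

g'(t) = 4t - 6.
g(1) = 2, g'(1) = -2, so t(1) = 1 - 2/(-2) = 2.
g(2) = 2, g'(2) = 2, so t(2) = 2 - 2/2 = 1.
g(1) = 2, g'(1) = -2, so t(3) = 1 - 2/(-2) = 2.

2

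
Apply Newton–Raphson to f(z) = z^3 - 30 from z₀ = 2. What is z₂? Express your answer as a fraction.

f'(z) = 3z^2.
f(2) = -22, f'(2) = 12, so z₁ = 2 - (-22)/12 = 23/6.
f(23/6) = 5687/216, f'(23/6) = 529/12, so z₂ = (23/6) - (5687/216)/(529/12) = 15407/4761.

15407/4761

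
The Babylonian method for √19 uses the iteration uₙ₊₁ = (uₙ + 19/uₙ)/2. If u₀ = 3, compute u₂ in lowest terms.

u₁ = (3 + 19/3)/2 = 14/3.
u₂ = (14/3 + 19/(14/3))/2 = 367/84.

367/84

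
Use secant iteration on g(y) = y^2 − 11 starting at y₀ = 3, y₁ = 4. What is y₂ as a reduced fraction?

g(3) = −2, g(4) = 5. y₂ = 4 − 5·(4 − 3)/(5 − (−2)) = 23/7.

23/7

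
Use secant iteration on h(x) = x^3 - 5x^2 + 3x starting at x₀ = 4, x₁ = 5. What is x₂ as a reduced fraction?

80/19

h(4) = -4, h(5) = 15. x₂ = 5 - 15·(5 - 4)/(15 - (-4)) = 80/19.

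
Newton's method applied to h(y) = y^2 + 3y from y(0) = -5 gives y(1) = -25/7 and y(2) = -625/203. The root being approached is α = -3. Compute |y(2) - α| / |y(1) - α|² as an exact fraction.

y(1) - α = -25/7 - (-3) = -25/7 + 3 = -4/7, so |y(1) - α| = 4/7.
y(2) - α = -625/203 - (-3) = -625/203 + 3 = -16/203, so |y(2) - α| = 16/203.
|y(1) - α|² = 16/49.
Ratio = (16/203) / (16/49) = 7/29.

7/29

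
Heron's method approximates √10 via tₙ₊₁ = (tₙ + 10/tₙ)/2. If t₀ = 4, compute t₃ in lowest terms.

216401/68432

t₁ = (4 + 10/4)/2 = 13/4.
t₂ = (13/4 + 10/(13/4))/2 = 329/104.
t₃ = (329/104 + 10/(329/104))/2 = 216401/68432.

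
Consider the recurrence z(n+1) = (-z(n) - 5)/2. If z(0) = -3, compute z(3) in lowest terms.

z(1) = (-(-3) - 5)/2 = -1.
z(2) = (-(-1) - 5)/2 = -2.
z(3) = (-(-2) - 5)/2 = -3/2.

-3/2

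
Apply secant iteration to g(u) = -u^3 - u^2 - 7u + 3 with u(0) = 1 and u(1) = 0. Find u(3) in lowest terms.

27/67

g(1) = -6, g(0) = 3. u(2) = 0 - 3·(0 - 1)/(3 - (-6)) = 1/3.
g(0) = 3, g(1/3) = 14/27. u(3) = (1/3) - (14/27)·((1/3) - 0)/((14/27) - 3) = 27/67.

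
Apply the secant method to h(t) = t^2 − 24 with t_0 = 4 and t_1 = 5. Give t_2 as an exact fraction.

44/9

h(4) = −8, h(5) = 1. t_2 = 5 − 1·(5 − 4)/(1 − (−8)) = 44/9.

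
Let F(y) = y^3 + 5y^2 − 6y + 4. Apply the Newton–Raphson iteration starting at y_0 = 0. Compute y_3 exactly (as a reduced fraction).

F'(y) = 3y^2 + 10y − 6.
F(0) = 4, F'(0) = −6, so y_1 = 0 − 4/(−6) = 2/3.
F(2/3) = 68/27, F'(2/3) = 2, so y_2 = (2/3) − (68/27)/2 = −16/27.
F(−16/27) = 179180/19683, F'(−16/27) = −2642/243, so y_3 = (−16/27) − (179180/19683)/(−2642/243) = 26182/107001.

26182/107001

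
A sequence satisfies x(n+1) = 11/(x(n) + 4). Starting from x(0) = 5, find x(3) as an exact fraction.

517/287

x(1) = 11/(5 + 4) = 11/9.
x(2) = 11/(11/9 + 4) = 99/47.
x(3) = 11/(99/47 + 4) = 517/287.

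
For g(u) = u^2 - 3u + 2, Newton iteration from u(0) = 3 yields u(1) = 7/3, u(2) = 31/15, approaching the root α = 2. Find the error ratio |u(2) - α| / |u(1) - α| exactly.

1/5

u(1) - α = 7/3 - 2 = 1/3, so |u(1) - α| = 1/3.
u(2) - α = 31/15 - 2 = 1/15, so |u(2) - α| = 1/15.
Ratio = (1/15) / (1/3) = 1/5.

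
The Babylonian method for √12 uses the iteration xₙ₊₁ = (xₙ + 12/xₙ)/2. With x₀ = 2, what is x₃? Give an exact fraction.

x₁ = (2 + 12/2)/2 = 4.
x₂ = (4 + 12/4)/2 = 7/2.
x₃ = (7/2 + 12/(7/2))/2 = 97/28.

97/28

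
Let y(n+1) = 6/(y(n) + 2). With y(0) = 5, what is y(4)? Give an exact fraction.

123/71

y(1) = 6/(5 + 2) = 6/7.
y(2) = 6/(6/7 + 2) = 21/10.
y(3) = 6/(21/10 + 2) = 60/41.
y(4) = 6/(60/41 + 2) = 123/71.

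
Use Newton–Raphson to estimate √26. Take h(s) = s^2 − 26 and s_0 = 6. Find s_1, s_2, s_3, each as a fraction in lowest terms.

s_1 = 31/6, s_2 = 1897/372, s_3 = 7196593/1411368

h'(s) = 2s.
h(6) = 10, h'(6) = 12, so s_1 = 6 − 10/12 = 31/6.
h(31/6) = 25/36, h'(31/6) = 31/3, so s_2 = (31/6) − (25/36)/(31/3) = 1897/372.
h(1897/372) = 625/138384, h'(1897/372) = 1897/186, so s_3 = (1897/372) − (625/138384)/(1897/186) = 7196593/1411368.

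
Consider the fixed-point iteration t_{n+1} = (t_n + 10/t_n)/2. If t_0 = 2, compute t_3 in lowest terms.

15761/4984

t_1 = (2 + 10/2)/2 = 7/2.
t_2 = (7/2 + 10/(7/2))/2 = 89/28.
t_3 = (89/28 + 10/(89/28))/2 = 15761/4984.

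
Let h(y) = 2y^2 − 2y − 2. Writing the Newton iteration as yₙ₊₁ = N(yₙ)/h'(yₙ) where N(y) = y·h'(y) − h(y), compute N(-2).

h'(y) = 4y − 2.
N(y) = y·h'(y) − h(y) = y·(4y − 2) − (2y^2 − 2y − 2) = 2y^2 + 2.
N(-2) = 10.

10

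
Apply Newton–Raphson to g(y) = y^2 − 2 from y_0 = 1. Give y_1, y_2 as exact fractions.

g'(y) = 2y.
g(1) = −1, g'(1) = 2, so y_1 = 1 − (−1)/2 = 3/2.
g(3/2) = 1/4, g'(3/2) = 3, so y_2 = (3/2) − (1/4)/3 = 17/12.

y_1 = 3/2, y_2 = 17/12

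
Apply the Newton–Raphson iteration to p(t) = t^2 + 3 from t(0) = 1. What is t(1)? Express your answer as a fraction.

p'(t) = 2t.
p(1) = 4, p'(1) = 2, so t(1) = 1 - 4/2 = -1.

-1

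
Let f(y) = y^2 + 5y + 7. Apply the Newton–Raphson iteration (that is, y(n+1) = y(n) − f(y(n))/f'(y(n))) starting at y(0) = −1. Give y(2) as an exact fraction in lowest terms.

f'(y) = 2y + 5.
f(−1) = 3, f'(−1) = 3, so y(1) = (−1) − 3/3 = −2.
f(−2) = 1, f'(−2) = 1, so y(2) = (−2) − 1/1 = −3.

−3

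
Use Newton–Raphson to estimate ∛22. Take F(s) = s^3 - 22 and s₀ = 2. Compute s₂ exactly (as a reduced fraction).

F'(s) = 3s^2.
F(2) = -14, F'(2) = 12, so s₁ = 2 - (-14)/12 = 19/6.
F(19/6) = 2107/216, F'(19/6) = 361/12, so s₂ = (19/6) - (2107/216)/(361/12) = 9235/3249.

9235/3249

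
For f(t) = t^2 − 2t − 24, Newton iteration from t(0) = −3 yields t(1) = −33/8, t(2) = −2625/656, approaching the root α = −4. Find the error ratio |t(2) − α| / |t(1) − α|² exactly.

t(1) − α = −33/8 − (−4) = −33/8 + 4 = −1/8, so |t(1) − α| = 1/8.
t(2) − α = −2625/656 − (−4) = −2625/656 + 4 = −1/656, so |t(2) − α| = 1/656.
|t(1) − α|² = 1/64.
Ratio = (1/656) / (1/64) = 4/41.

4/41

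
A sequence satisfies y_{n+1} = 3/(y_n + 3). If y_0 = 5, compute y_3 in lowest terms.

y_1 = 3/(5 + 3) = 3/8.
y_2 = 3/(3/8 + 3) = 8/9.
y_3 = 3/(8/9 + 3) = 27/35.

27/35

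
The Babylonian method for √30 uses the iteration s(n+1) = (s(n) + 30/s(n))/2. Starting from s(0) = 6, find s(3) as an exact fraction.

s(1) = (6 + 30/6)/2 = 11/2.
s(2) = (11/2 + 30/(11/2))/2 = 241/44.
s(3) = (241/44 + 30/(241/44))/2 = 116161/21208.

116161/21208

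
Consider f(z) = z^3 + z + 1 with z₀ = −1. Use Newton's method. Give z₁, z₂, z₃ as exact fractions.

f'(z) = 3z^2 + 1.
f(−1) = −1, f'(−1) = 4, so z₁ = (−1) − (−1)/4 = −3/4.
f(−3/4) = −11/64, f'(−3/4) = 43/16, so z₂ = (−3/4) − (−11/64)/(43/16) = −59/86.
f(−59/86) = −5687/636056, f'(−59/86) = 17839/7396, so z₃ = (−59/86) − (−5687/636056)/(17839/7396) = −523407/767077.

z₁ = −3/4, z₂ = −59/86, z₃ = −523407/767077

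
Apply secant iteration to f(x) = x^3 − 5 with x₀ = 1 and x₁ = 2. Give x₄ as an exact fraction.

f(1) = −4, f(2) = 3. x₂ = 2 − 3·(2 − 1)/(3 − (−4)) = 11/7.
f(2) = 3, f(11/7) = −384/343. x₃ = (11/7) − (−384/343)·((11/7) − 2)/((−384/343) − 3) = 265/157.
f(11/7) = −384/343, f(265/157) = −739840/3869893. x₄ = (265/157) − (−739840/3869893)·((265/157) − (11/7))/((−739840/3869893) − (−384/343)) = 16480535/9627139.

16480535/9627139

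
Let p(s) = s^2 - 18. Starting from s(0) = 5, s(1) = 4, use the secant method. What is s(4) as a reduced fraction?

11960/2819

p(5) = 7, p(4) = -2. s(2) = 4 - (-2)·(4 - 5)/((-2) - 7) = 38/9.
p(4) = -2, p(38/9) = -14/81. s(3) = (38/9) - (-14/81)·((38/9) - 4)/((-14/81) - (-2)) = 157/37.
p(38/9) = -14/81, p(157/37) = 7/1369. s(4) = (157/37) - (7/1369)·((157/37) - (38/9))/((7/1369) - (-14/81)) = 11960/2819.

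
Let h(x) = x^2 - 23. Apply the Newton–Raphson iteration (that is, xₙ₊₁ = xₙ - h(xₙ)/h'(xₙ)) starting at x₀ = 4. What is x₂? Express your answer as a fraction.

2993/624

h'(x) = 2x.
h(4) = -7, h'(4) = 8, so x₁ = 4 - (-7)/8 = 39/8.
h(39/8) = 49/64, h'(39/8) = 39/4, so x₂ = (39/8) - (49/64)/(39/4) = 2993/624.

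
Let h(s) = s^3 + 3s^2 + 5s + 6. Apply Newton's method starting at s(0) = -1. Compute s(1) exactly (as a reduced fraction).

h'(s) = 3s^2 + 6s + 5.
h(-1) = 3, h'(-1) = 2, so s(1) = (-1) - 3/2 = -5/2.

-5/2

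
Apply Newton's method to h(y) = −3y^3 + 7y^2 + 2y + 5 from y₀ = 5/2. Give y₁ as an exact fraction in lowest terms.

20/7

h'(y) = −9y^2 + 14y + 2.
h(5/2) = 55/8, h'(5/2) = −77/4, so y₁ = (5/2) − (55/8)/(−77/4) = 20/7.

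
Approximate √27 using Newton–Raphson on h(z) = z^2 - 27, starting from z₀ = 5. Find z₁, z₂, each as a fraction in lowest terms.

z₁ = 26/5, z₂ = 1351/260

h'(z) = 2z.
h(5) = -2, h'(5) = 10, so z₁ = 5 - (-2)/10 = 26/5.
h(26/5) = 1/25, h'(26/5) = 52/5, so z₂ = (26/5) - (1/25)/(52/5) = 1351/260.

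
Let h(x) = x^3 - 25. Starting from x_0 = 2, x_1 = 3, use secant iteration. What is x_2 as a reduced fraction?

h(2) = -17, h(3) = 2. x_2 = 3 - 2·(3 - 2)/(2 - (-17)) = 55/19.

55/19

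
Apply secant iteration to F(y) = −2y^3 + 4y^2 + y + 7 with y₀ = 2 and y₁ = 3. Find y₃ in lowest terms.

17503/6605

F(2) = 9, F(3) = −8. y₂ = 3 − (−8)·(3 − 2)/((−8) − 9) = 43/17.
F(3) = −8, F(43/17) = 13536/4913. y₃ = (43/17) − (13536/4913)·((43/17) − 3)/((13536/4913) − (−8)) = 17503/6605.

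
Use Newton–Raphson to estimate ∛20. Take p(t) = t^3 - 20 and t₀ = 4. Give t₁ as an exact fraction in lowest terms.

p'(t) = 3t^2.
p(4) = 44, p'(4) = 48, so t₁ = 4 - 44/48 = 37/12.

37/12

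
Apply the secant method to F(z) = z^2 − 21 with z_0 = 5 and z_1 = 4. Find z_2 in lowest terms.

F(5) = 4, F(4) = −5. z_2 = 4 − (−5)·(4 − 5)/((−5) − 4) = 41/9.

41/9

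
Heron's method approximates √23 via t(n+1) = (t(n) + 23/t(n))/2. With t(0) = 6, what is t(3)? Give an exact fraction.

92261137/19237776

t(1) = (6 + 23/6)/2 = 59/12.
t(2) = (59/12 + 23/(59/12))/2 = 6793/1416.
t(3) = (6793/1416 + 23/(6793/1416))/2 = 92261137/19237776.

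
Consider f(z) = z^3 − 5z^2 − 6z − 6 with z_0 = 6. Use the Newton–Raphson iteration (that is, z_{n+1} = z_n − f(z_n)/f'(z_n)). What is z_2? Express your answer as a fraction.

f'(z) = 3z^2 − 10z − 6.
f(6) = −6, f'(6) = 42, so z_1 = 6 − (−6)/42 = 43/7.
f(43/7) = 92/343, f'(43/7) = 2243/49, so z_2 = (43/7) − (92/343)/(2243/49) = 96357/15701.

96357/15701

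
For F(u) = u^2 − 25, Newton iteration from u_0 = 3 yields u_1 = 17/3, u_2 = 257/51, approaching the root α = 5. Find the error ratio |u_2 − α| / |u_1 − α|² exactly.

3/34

u_1 − α = 17/3 − 5 = 2/3, so |u_1 − α| = 2/3.
u_2 − α = 257/51 − 5 = 2/51, so |u_2 − α| = 2/51.
|u_1 − α|² = 4/9.
Ratio = (2/51) / (4/9) = 3/34.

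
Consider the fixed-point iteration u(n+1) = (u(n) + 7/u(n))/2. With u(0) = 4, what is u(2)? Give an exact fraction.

u(1) = (4 + 7/4)/2 = 23/8.
u(2) = (23/8 + 7/(23/8))/2 = 977/368.

977/368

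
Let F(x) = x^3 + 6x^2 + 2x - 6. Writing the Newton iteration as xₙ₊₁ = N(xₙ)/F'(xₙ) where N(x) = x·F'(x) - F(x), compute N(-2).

F'(x) = 3x^2 + 12x + 2.
N(x) = x·F'(x) - F(x) = x·(3x^2 + 12x + 2) - (x^3 + 6x^2 + 2x - 6) = 2x^3 + 6x^2 + 6.
N(-2) = 14.

14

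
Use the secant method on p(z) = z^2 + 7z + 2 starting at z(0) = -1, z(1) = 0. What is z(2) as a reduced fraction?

-1/3

p(-1) = -4, p(0) = 2. z(2) = 0 - 2·(0 - (-1))/(2 - (-4)) = -1/3.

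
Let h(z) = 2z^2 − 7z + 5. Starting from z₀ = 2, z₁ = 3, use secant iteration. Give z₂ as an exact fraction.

7/3

h(2) = −1, h(3) = 2. z₂ = 3 − 2·(3 − 2)/(2 − (−1)) = 7/3.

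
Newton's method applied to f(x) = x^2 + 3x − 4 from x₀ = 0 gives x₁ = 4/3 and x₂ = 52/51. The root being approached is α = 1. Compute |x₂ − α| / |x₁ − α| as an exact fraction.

x₁ − α = 4/3 − 1 = 1/3, so |x₁ − α| = 1/3.
x₂ − α = 52/51 − 1 = 1/51, so |x₂ − α| = 1/51.
Ratio = (1/51) / (1/3) = 1/17.

1/17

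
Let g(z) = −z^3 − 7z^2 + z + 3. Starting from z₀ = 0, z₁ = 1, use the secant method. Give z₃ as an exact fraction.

g(0) = 3, g(1) = −4. z₂ = 1 − (−4)·(1 − 0)/((−4) − 3) = 3/7.
g(1) = −4, g(3/7) = 708/343. z₃ = (3/7) − (708/343)·((3/7) − 1)/((708/343) − (−4)) = 81/130.

81/130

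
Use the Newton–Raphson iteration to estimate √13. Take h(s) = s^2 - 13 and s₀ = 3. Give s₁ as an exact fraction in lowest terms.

11/3

h'(s) = 2s.
h(3) = -4, h'(3) = 6, so s₁ = 3 - (-4)/6 = 11/3.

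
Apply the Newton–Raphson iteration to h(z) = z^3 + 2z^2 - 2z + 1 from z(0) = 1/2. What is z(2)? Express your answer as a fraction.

h'(z) = 3z^2 + 4z - 2.
h(1/2) = 5/8, h'(1/2) = 3/4, so z(1) = (1/2) - (5/8)/(3/4) = -1/3.
h(-1/3) = 50/27, h'(-1/3) = -3, so z(2) = (-1/3) - (50/27)/(-3) = 23/81.

23/81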